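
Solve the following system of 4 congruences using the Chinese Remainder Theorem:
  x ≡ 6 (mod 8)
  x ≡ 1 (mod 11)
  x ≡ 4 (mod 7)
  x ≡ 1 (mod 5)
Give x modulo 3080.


Product of moduli M = 8 · 11 · 7 · 5 = 3080.
Merge one congruence at a time:
  Start: x ≡ 6 (mod 8).
  Combine with x ≡ 1 (mod 11); new modulus lcm = 88.
    Write x = 6 + 8·t and substitute into x ≡ 1 (mod 11): 8·t ≡ 1 − 6 = -5 (mod 11).
    Reduce coefficients mod 11: 8·t ≡ 6 (mod 11).
    The inverse of 8 mod 11 is 7 (since 8·7 = 56 = 5·11 + 1), so t ≡ 7·6 = 42 ≡ 9 (mod 11).
    Then x = 6 + 8·9 = 78, valid modulo lcm(8, 11) = 88: x ≡ 78 (mod 88).
  Combine with x ≡ 4 (mod 7); new modulus lcm = 616.
    Write x = 78 + 88·t and substitute into x ≡ 4 (mod 7): 88·t ≡ 4 − 78 = -74 (mod 7).
    Reduce coefficients mod 7: 4·t ≡ 3 (mod 7).
    The inverse of 4 mod 7 is 2 (since 4·2 = 8 = 1·7 + 1), so t ≡ 2·3 = 6 ≡ 6 (mod 7).
    Then x = 78 + 88·6 = 606, valid modulo lcm(88, 7) = 616: x ≡ 606 (mod 616).
  Combine with x ≡ 1 (mod 5); new modulus lcm = 3080.
    Write x = 606 + 616·t and substitute into x ≡ 1 (mod 5): 616·t ≡ 1 − 606 = -605 (mod 5).
    Reduce coefficients mod 5: 1·t ≡ 0 (mod 5).
    So t ≡ 0 (mod 5).
    Then x = 606 + 616·0 = 606, valid modulo lcm(616, 5) = 3080: x ≡ 606 (mod 3080).
Verify against each original: 606 mod 8 = 6, 606 mod 11 = 1, 606 mod 7 = 4, 606 mod 5 = 1.

x ≡ 606 (mod 3080).


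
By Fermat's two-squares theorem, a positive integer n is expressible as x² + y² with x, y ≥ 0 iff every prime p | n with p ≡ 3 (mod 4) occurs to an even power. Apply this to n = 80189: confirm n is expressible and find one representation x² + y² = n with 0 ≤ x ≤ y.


Step 1: Factor n = 80189 = 17 · 53 · 89.
Step 2: Check the mod-4 condition on each prime factor: 17 ≡ 1 (mod 4), exponent 1; 53 ≡ 1 (mod 4), exponent 1; 89 ≡ 1 (mod 4), exponent 1.
All primes ≡ 3 (mod 4) appear to even exponent (or don't appear), so by the two-squares theorem n IS expressible as a sum of two squares.
Step 3: Build a representation. Here n = 17 · 53 · 89 is a product of primes ≡ 1 (mod 4). Each prime p ≡ 1 (mod 4) is itself a sum of two squares; find a² by testing p − a² for a perfect square:
  17: 17 − 1² = 16 = 4² ⇒ 17 = 1² + 4².
  53: 53 − 1² = 52, 53 − 2² = 49 = 7² ⇒ 53 = 2² + 7².
  89: 89 − 1² = 88, 89 − 2² = 85, 89 − 3² = 80, 89 − 4² = 73, 89 − 5² = 64 = 8² ⇒ 89 = 5² + 8².
  Combine using the Brahmagupta–Fibonacci identity (a² + b²)(c² + d²) = (ac − bd)² + (ad + bc)² = (ac + bd)² + (ad − bc)²:
  17 · 53 = 901: from (1² + 4²)(2² + 7²), take (1·2 − 4·7, 1·7 + 4·2) = (2 − 28, 7 + 8) = (-26, 15); dropping signs (only squares matter) gives (26, 15); check 26² + 15² = 676 + 225 = 901 ✓.
  901 · 89 = 80189: from (26² + 15²)(5² + 8²), take (26·5 − 15·8, 26·8 + 15·5) = (130 − 120, 208 + 75) = (10, 283); check 10² + 283² = 100 + 80089 = 80189 ✓.
Step 4: Order so x ≤ y and verify: 10² + 283² = 100 + 80089 = 80189 = n. ✓

n = 80189 = 10² + 283² (one valid representation with x ≤ y).


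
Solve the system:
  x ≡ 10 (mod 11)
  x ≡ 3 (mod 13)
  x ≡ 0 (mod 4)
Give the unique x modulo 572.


Moduli 11, 13, 4 are pairwise coprime; by CRT there is a unique solution modulo M = 11 · 13 · 4 = 572.
Solve pairwise, accumulating the modulus:
  Start with x ≡ 10 (mod 11).
  Combine with x ≡ 3 (mod 13): since gcd(11, 13) = 1, we get a unique residue mod 143.
    Write x = 10 + 11·t and substitute into x ≡ 3 (mod 13): 11·t ≡ 3 − 10 = -7 (mod 13).
    Reduce coefficients mod 13: 11·t ≡ 6 (mod 13).
    The inverse of 11 mod 13 is 6 (since 11·6 = 66 = 5·13 + 1), so t ≡ 6·6 = 36 ≡ 10 (mod 13).
    Then x = 10 + 11·10 = 120, valid modulo lcm(11, 13) = 143: x ≡ 120 (mod 143).
  Combine with x ≡ 0 (mod 4): since gcd(143, 4) = 1, we get a unique residue mod 572.
    Write x = 120 + 143·t and substitute into x ≡ 0 (mod 4): 143·t ≡ 0 − 120 = -120 (mod 4).
    Reduce coefficients mod 4: 3·t ≡ 0 (mod 4).
    The inverse of 3 mod 4 is 3 (since 3·3 = 9 = 2·4 + 1), so t ≡ 3·0 = 0 ≡ 0 (mod 4).
    Then x = 120 + 143·0 = 120, valid modulo lcm(143, 4) = 572: x ≡ 120 (mod 572).
Verify: 120 mod 11 = 10 ✓, 120 mod 13 = 3 ✓, 120 mod 4 = 0 ✓.

x ≡ 120 (mod 572).


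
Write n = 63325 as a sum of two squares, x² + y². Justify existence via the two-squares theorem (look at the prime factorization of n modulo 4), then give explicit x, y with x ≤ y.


Step 1: Factor n = 63325 = 5^2 · 17 · 149.
Step 2: Check the mod-4 condition on each prime factor: 5 ≡ 1 (mod 4), exponent 2; 17 ≡ 1 (mod 4), exponent 1; 149 ≡ 1 (mod 4), exponent 1.
All primes ≡ 3 (mod 4) appear to even exponent (or don't appear), so by the two-squares theorem n IS expressible as a sum of two squares.
Step 3: Build a representation. Group n = k² · m with k = 5 and m = 17 · 149 = 2533 (a product of primes ≡ 1 (mod 4)); a representation of m scales to one of n via (k·x)² + (k·y)² = k²(x² + y²). Each prime p ≡ 1 (mod 4) is itself a sum of two squares; find a² by testing p − a² for a perfect square:
  17: 17 − 1² = 16 = 4² ⇒ 17 = 1² + 4².
  149: 149 − 1² = 148, 149 − 2² = 145, 149 − 3² = 140, 149 − 4² = 133, 149 − 5² = 124, 149 − 6² = 113, 149 − 7² = 100 = 10² ⇒ 149 = 7² + 10².
  Combine using the Brahmagupta–Fibonacci identity (a² + b²)(c² + d²) = (ac − bd)² + (ad + bc)² = (ac + bd)² + (ad − bc)²:
  17 · 149 = 2533: from (1² + 4²)(7² + 10²), take (1·7 − 4·10, 1·10 + 4·7) = (7 − 40, 10 + 28) = (-33, 38); dropping signs (only squares matter) gives (33, 38); check 33² + 38² = 1089 + 1444 = 2533 ✓.
  Scale by k = 5: (5·33, 5·38) = (165, 190).
Step 4: Order so x ≤ y and verify: 165² + 190² = 27225 + 36100 = 63325 = n. ✓

n = 63325 = 165² + 190² (one valid representation with x ≤ y).


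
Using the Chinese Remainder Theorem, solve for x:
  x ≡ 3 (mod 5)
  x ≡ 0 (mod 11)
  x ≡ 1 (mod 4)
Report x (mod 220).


Moduli 5, 11, 4 are pairwise coprime; by CRT there is a unique solution modulo M = 5 · 11 · 4 = 220.
Solve pairwise, accumulating the modulus:
  Start with x ≡ 3 (mod 5).
  Combine with x ≡ 0 (mod 11): since gcd(5, 11) = 1, we get a unique residue mod 55.
    Write x = 3 + 5·t and substitute into x ≡ 0 (mod 11): 5·t ≡ 0 − 3 = -3 (mod 11).
    Reduce coefficients mod 11: 5·t ≡ 8 (mod 11).
    The inverse of 5 mod 11 is 9 (since 5·9 = 45 = 4·11 + 1), so t ≡ 9·8 = 72 ≡ 6 (mod 11).
    Then x = 3 + 5·6 = 33, valid modulo lcm(5, 11) = 55: x ≡ 33 (mod 55).
  Combine with x ≡ 1 (mod 4): since gcd(55, 4) = 1, we get a unique residue mod 220.
    Write x = 33 + 55·t and substitute into x ≡ 1 (mod 4): 55·t ≡ 1 − 33 = -32 (mod 4).
    Reduce coefficients mod 4: 3·t ≡ 0 (mod 4).
    The inverse of 3 mod 4 is 3 (since 3·3 = 9 = 2·4 + 1), so t ≡ 3·0 = 0 ≡ 0 (mod 4).
    Then x = 33 + 55·0 = 33, valid modulo lcm(55, 4) = 220: x ≡ 33 (mod 220).
Verify: 33 mod 5 = 3 ✓, 33 mod 11 = 0 ✓, 33 mod 4 = 1 ✓.

x ≡ 33 (mod 220).


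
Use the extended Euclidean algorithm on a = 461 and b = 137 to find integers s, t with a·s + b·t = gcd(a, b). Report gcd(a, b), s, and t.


Euclidean algorithm on (461, 137) — divide until remainder is 0:
  461 = 3 · 137 + 50
  137 = 2 · 50 + 37
  50 = 1 · 37 + 13
  37 = 2 · 13 + 11
  13 = 1 · 11 + 2
  11 = 5 · 2 + 1
  2 = 2 · 1 + 0
gcd(461, 137) = 1.
Track Bezout coefficients alongside the remainders: start with r₀ = 461 = a·1 + b·0 (s = 1, t = 0) and r₁ = 137 = a·0 + b·1 (s = 0, t = 1); each new remainder r_{k+1} = r_{k-1} − q_k·r_k inherits s_{k+1} = s_{k-1} − q_k·s_k, t_{k+1} = t_{k-1} − q_k·t_k, so r_k = a·s_k + b·t_k at every step:
  q = 3: r = 50, s = 1 − 3·0 = 1, t = 0 − 3·1 = -3  (check: 461·1 + 137·(-3) = 50)
  q = 2: r = 37, s = 0 − 2·1 = -2, t = 1 − 2·(-3) = 7  (check: 461·(-2) + 137·7 = 37)
  q = 1: r = 13, s = 1 − 1·(-2) = 3, t = -3 − 1·7 = -10  (check: 461·3 + 137·(-10) = 13)
  q = 2: r = 11, s = -2 − 2·3 = -8, t = 7 − 2·(-10) = 27  (check: 461·(-8) + 137·27 = 11)
  q = 1: r = 2, s = 3 − 1·(-8) = 11, t = -10 − 1·27 = -37  (check: 461·11 + 137·(-37) = 2)
  q = 5: r = 1, s = -8 − 5·11 = -63, t = 27 − 5·(-37) = 212  (check: 461·(-63) + 137·212 = 1)
The row with r = 1 (the gcd) gives the Bezout coefficients s = -63, t = 212.
Result: 461 · (-63) + 137 · (212) = 1.

gcd(461, 137) = 1; s = -63, t = 212 (check: 461·(-63) + 137·212 = 1).


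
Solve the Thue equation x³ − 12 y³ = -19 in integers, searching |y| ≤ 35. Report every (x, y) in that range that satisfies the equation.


The equation is x³ - 12y³ = -19. For fixed y, x³ = 12·y³ − 19, so a solution requires the RHS to be a perfect cube.
Strategy: iterate y from -35 to 35, compute RHS = 12·y³ − 19, and check whether it is a (positive or negative) perfect cube.
Check small values of y:
  y = 0: RHS = -19 is not a perfect cube.
  y = 1: RHS = -7 is not a perfect cube.
  y = -1: RHS = -31 is not a perfect cube.
  y = 2: RHS = 77 is not a perfect cube.
  y = -2: RHS = -115 is not a perfect cube.
  y = 3: RHS = 305 is not a perfect cube.
  y = -3: RHS = -343 = (-7)³ ⇒ x = -7 works.
Continuing the search up to |y| = 35 finds no further solutions beyond those listed.
Collected solutions: (-7, -3).

Solutions (with |y| ≤ 35): (-7, -3).


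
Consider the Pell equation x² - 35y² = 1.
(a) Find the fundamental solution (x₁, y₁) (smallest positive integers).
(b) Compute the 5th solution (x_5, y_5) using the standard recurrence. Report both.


Step 1: Find the fundamental solution (x₁, y₁) of x² - 35y² = 1.
  Expand √35 as a continued fraction. a₀ = ⌊√35⌋ = 5; iterate m_{k+1} = d_k·a_k − m_k, d_{k+1} = (35 − m_{k+1}²)/d_k, a_{k+1} = ⌊(a₀ + m_{k+1})/d_{k+1}⌋ (starting m₀ = 0, d₀ = 1), with convergents p_k = a_k·p_{k-1} + p_{k-2}, q_k = a_k·q_{k-1} + q_{k-2} (p₋₁ = 1, q₋₁ = 0):
  k = 0: a₀ = 5; p₀/q₀ = 5/1; p₀² − 35·q₀² = 25 − 35 = -10.
  k = 1: m = 5, d = 10, a = ⌊(5 + 5)/10⌋ = 1; p/q = (1·5 + 1)/(1·1 + 0) = 6/1; p² − 35·q² = 36 − 35 = 1.
  The first convergent with p² − 35·q² = 1 gives the fundamental solution (x₁, y₁) = (6, 1).
Step 2: Apply the recurrence (x_{n+1}, y_{n+1}) = (x₁x_n + 35y₁y_n, x₁y_n + y₁x_n) repeatedly.
  From (x_1, y_1) = (6, 1): x_2 = 6·6 + 35·1·1 = 71; y_2 = 6·1 + 1·6 = 12.
  From (x_2, y_2) = (71, 12): x_3 = 6·71 + 35·1·12 = 846; y_3 = 6·12 + 1·71 = 143.
  From (x_3, y_3) = (846, 143): x_4 = 6·846 + 35·1·143 = 10081; y_4 = 6·143 + 1·846 = 1704.
  From (x_4, y_4) = (10081, 1704): x_5 = 6·10081 + 35·1·1704 = 120126; y_5 = 6·1704 + 1·10081 = 20305.
Step 3: Verify x_5² - 35·y_5² = 14430255876 - 14430255875 = 1 (should be 1). ✓

(x_1, y_1) = (6, 1); (x_5, y_5) = (120126, 20305).


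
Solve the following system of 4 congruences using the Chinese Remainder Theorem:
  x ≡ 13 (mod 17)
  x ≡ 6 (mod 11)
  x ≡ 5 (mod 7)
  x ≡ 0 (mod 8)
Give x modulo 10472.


Product of moduli M = 17 · 11 · 7 · 8 = 10472.
Merge one congruence at a time:
  Start: x ≡ 13 (mod 17).
  Combine with x ≡ 6 (mod 11); new modulus lcm = 187.
    Write x = 13 + 17·t and substitute into x ≡ 6 (mod 11): 17·t ≡ 6 − 13 = -7 (mod 11).
    Reduce coefficients mod 11: 6·t ≡ 4 (mod 11).
    The inverse of 6 mod 11 is 2 (since 6·2 = 12 = 1·11 + 1), so t ≡ 2·4 = 8 ≡ 8 (mod 11).
    Then x = 13 + 17·8 = 149, valid modulo lcm(17, 11) = 187: x ≡ 149 (mod 187).
  Combine with x ≡ 5 (mod 7); new modulus lcm = 1309.
    Write x = 149 + 187·t and substitute into x ≡ 5 (mod 7): 187·t ≡ 5 − 149 = -144 (mod 7).
    Reduce coefficients mod 7: 5·t ≡ 3 (mod 7).
    The inverse of 5 mod 7 is 3 (since 5·3 = 15 = 2·7 + 1), so t ≡ 3·3 = 9 ≡ 2 (mod 7).
    Then x = 149 + 187·2 = 523, valid modulo lcm(187, 7) = 1309: x ≡ 523 (mod 1309).
  Combine with x ≡ 0 (mod 8); new modulus lcm = 10472.
    Write x = 523 + 1309·t and substitute into x ≡ 0 (mod 8): 1309·t ≡ 0 − 523 = -523 (mod 8).
    Reduce coefficients mod 8: 5·t ≡ 5 (mod 8).
    The inverse of 5 mod 8 is 5 (since 5·5 = 25 = 3·8 + 1), so t ≡ 5·5 = 25 ≡ 1 (mod 8).
    Then x = 523 + 1309·1 = 1832, valid modulo lcm(1309, 8) = 10472: x ≡ 1832 (mod 10472).
Verify against each original: 1832 mod 17 = 13, 1832 mod 11 = 6, 1832 mod 7 = 5, 1832 mod 8 = 0.

x ≡ 1832 (mod 10472).


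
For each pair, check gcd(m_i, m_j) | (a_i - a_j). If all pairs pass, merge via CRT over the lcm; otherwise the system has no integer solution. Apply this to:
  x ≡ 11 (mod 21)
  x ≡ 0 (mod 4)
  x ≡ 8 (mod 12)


Moduli 21, 4, 12 are not pairwise coprime, so CRT works modulo lcm(m_i) when all pairwise compatibility conditions hold.
Pairwise compatibility: gcd(m_i, m_j) must divide a_i - a_j for every pair.
Merge one congruence at a time:
  Start: x ≡ 11 (mod 21).
  Combine with x ≡ 0 (mod 4): gcd(21, 4) = 1; 0 - 11 = -11, which IS divisible by 1, so compatible.
    Write x = 11 + 21·t and substitute into x ≡ 0 (mod 4): 21·t ≡ 0 − 11 = -11 (mod 4).
    Reduce coefficients mod 4: 1·t ≡ 1 (mod 4).
    So t ≡ 1 (mod 4).
    Then x = 11 + 21·1 = 32, valid modulo lcm(21, 4) = 84: x ≡ 32 (mod 84).
  Combine with x ≡ 8 (mod 12): gcd(84, 12) = 12; 8 - 32 = -24, which IS divisible by 12, so compatible.
    Write x = 32 + 84·t and substitute into x ≡ 8 (mod 12): 84·t ≡ 8 − 32 = -24 (mod 12).
    Divide the congruence (and modulus) by g = 12: 7·t ≡ -2 (mod 1).
    Modulo 1 every t works; take t = 0.
    Then x = 32 + 84·0 = 32, valid modulo lcm(84, 12) = 84: x ≡ 32 (mod 84).
Verify: 32 mod 21 = 11, 32 mod 4 = 0, 32 mod 12 = 8.

x ≡ 32 (mod 84).


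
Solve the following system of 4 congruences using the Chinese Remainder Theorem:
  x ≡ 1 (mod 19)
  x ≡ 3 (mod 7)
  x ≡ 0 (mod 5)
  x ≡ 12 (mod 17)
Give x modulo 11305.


Product of moduli M = 19 · 7 · 5 · 17 = 11305.
Merge one congruence at a time:
  Start: x ≡ 1 (mod 19).
  Combine with x ≡ 3 (mod 7); new modulus lcm = 133.
    Write x = 1 + 19·t and substitute into x ≡ 3 (mod 7): 19·t ≡ 3 − 1 = 2 (mod 7).
    Reduce coefficients mod 7: 5·t ≡ 2 (mod 7).
    The inverse of 5 mod 7 is 3 (since 5·3 = 15 = 2·7 + 1), so t ≡ 3·2 = 6 ≡ 6 (mod 7).
    Then x = 1 + 19·6 = 115, valid modulo lcm(19, 7) = 133: x ≡ 115 (mod 133).
  Combine with x ≡ 0 (mod 5); new modulus lcm = 665.
    Write x = 115 + 133·t and substitute into x ≡ 0 (mod 5): 133·t ≡ 0 − 115 = -115 (mod 5).
    Reduce coefficients mod 5: 3·t ≡ 0 (mod 5).
    The inverse of 3 mod 5 is 2 (since 3·2 = 6 = 1·5 + 1), so t ≡ 2·0 = 0 ≡ 0 (mod 5).
    Then x = 115 + 133·0 = 115, valid modulo lcm(133, 5) = 665: x ≡ 115 (mod 665).
  Combine with x ≡ 12 (mod 17); new modulus lcm = 11305.
    Write x = 115 + 665·t and substitute into x ≡ 12 (mod 17): 665·t ≡ 12 − 115 = -103 (mod 17).
    Reduce coefficients mod 17: 2·t ≡ 16 (mod 17).
    The inverse of 2 mod 17 is 9 (since 2·9 = 18 = 1·17 + 1), so t ≡ 9·16 = 144 ≡ 8 (mod 17).
    Then x = 115 + 665·8 = 5435, valid modulo lcm(665, 17) = 11305: x ≡ 5435 (mod 11305).
Verify against each original: 5435 mod 19 = 1, 5435 mod 7 = 3, 5435 mod 5 = 0, 5435 mod 17 = 12.

x ≡ 5435 (mod 11305).


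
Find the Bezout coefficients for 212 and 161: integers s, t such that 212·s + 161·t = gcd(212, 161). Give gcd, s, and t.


Euclidean algorithm on (212, 161) — divide until remainder is 0:
  212 = 1 · 161 + 51
  161 = 3 · 51 + 8
  51 = 6 · 8 + 3
  8 = 2 · 3 + 2
  3 = 1 · 2 + 1
  2 = 2 · 1 + 0
gcd(212, 161) = 1.
Track Bezout coefficients alongside the remainders: start with r₀ = 212 = a·1 + b·0 (s = 1, t = 0) and r₁ = 161 = a·0 + b·1 (s = 0, t = 1); each new remainder r_{k+1} = r_{k-1} − q_k·r_k inherits s_{k+1} = s_{k-1} − q_k·s_k, t_{k+1} = t_{k-1} − q_k·t_k, so r_k = a·s_k + b·t_k at every step:
  q = 1: r = 51, s = 1 − 1·0 = 1, t = 0 − 1·1 = -1  (check: 212·1 + 161·(-1) = 51)
  q = 3: r = 8, s = 0 − 3·1 = -3, t = 1 − 3·(-1) = 4  (check: 212·(-3) + 161·4 = 8)
  q = 6: r = 3, s = 1 − 6·(-3) = 19, t = -1 − 6·4 = -25  (check: 212·19 + 161·(-25) = 3)
  q = 2: r = 2, s = -3 − 2·19 = -41, t = 4 − 2·(-25) = 54  (check: 212·(-41) + 161·54 = 2)
  q = 1: r = 1, s = 19 − 1·(-41) = 60, t = -25 − 1·54 = -79  (check: 212·60 + 161·(-79) = 1)
The row with r = 1 (the gcd) gives the Bezout coefficients s = 60, t = -79.
Result: 212 · (60) + 161 · (-79) = 1.

gcd(212, 161) = 1; s = 60, t = -79 (check: 212·60 + 161·(-79) = 1).


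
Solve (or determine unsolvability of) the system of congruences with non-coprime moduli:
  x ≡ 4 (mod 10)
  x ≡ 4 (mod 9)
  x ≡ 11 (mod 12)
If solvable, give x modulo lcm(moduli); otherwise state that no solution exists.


Moduli 10, 9, 12 are not pairwise coprime, so CRT works modulo lcm(m_i) when all pairwise compatibility conditions hold.
Pairwise compatibility: gcd(m_i, m_j) must divide a_i - a_j for every pair.
Merge one congruence at a time:
  Start: x ≡ 4 (mod 10).
  Combine with x ≡ 4 (mod 9): gcd(10, 9) = 1; 4 - 4 = 0, which IS divisible by 1, so compatible.
    Write x = 4 + 10·t and substitute into x ≡ 4 (mod 9): 10·t ≡ 4 − 4 = 0 (mod 9).
    Reduce coefficients mod 9: 1·t ≡ 0 (mod 9).
    So t ≡ 0 (mod 9).
    Then x = 4 + 10·0 = 4, valid modulo lcm(10, 9) = 90: x ≡ 4 (mod 90).
  Combine with x ≡ 11 (mod 12): gcd(90, 12) = 6, and 11 - 4 = 7 is NOT divisible by 6.
    ⇒ system is inconsistent (no integer solution).

No solution (the system is inconsistent).


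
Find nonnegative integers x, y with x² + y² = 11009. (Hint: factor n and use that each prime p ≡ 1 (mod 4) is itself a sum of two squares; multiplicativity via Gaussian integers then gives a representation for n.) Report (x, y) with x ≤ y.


Step 1: Factor n = 11009 = 101 · 109.
Step 2: Check the mod-4 condition on each prime factor: 101 ≡ 1 (mod 4), exponent 1; 109 ≡ 1 (mod 4), exponent 1.
All primes ≡ 3 (mod 4) appear to even exponent (or don't appear), so by the two-squares theorem n IS expressible as a sum of two squares.
Step 3: Build a representation. Here n = 101 · 109 is a product of primes ≡ 1 (mod 4). Each prime p ≡ 1 (mod 4) is itself a sum of two squares; find a² by testing p − a² for a perfect square:
  101: 101 − 1² = 100 = 10² ⇒ 101 = 1² + 10².
  109: 109 − 1² = 108, 109 − 2² = 105, 109 − 3² = 100 = 10² ⇒ 109 = 3² + 10².
  Combine using the Brahmagupta–Fibonacci identity (a² + b²)(c² + d²) = (ac − bd)² + (ad + bc)² = (ac + bd)² + (ad − bc)²:
  101 · 109 = 11009: from (1² + 10²)(3² + 10²), take (1·3 − 10·10, 1·10 + 10·3) = (3 − 100, 10 + 30) = (-97, 40); dropping signs (only squares matter) gives (97, 40); check 97² + 40² = 9409 + 1600 = 11009 ✓.
Step 4: Order so x ≤ y and verify: 40² + 97² = 1600 + 9409 = 11009 = n. ✓

n = 11009 = 40² + 97² (one valid representation with x ≤ y).


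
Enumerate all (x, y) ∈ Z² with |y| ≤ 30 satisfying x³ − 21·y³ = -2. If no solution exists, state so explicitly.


The equation is x³ - 21y³ = -2. For fixed y, x³ = 21·y³ − 2, so a solution requires the RHS to be a perfect cube.
Strategy: iterate y from -30 to 30, compute RHS = 21·y³ − 2, and check whether it is a (positive or negative) perfect cube.
Check small values of y:
  y = 0: RHS = -2 is not a perfect cube.
  y = 1: RHS = 19 is not a perfect cube.
  y = -1: RHS = -23 is not a perfect cube.
  y = 2: RHS = 166 is not a perfect cube.
  y = -2: RHS = -170 is not a perfect cube.
  y = 3: RHS = 565 is not a perfect cube.
  y = -3: RHS = -569 is not a perfect cube.
Continuing the search up to |y| = 30 finds no solutions either.
No (x, y) in the scanned range satisfies the equation.

No integer solutions with |y| ≤ 30.


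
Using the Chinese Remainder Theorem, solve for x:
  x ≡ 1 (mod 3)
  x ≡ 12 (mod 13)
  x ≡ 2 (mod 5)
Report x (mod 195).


Moduli 3, 13, 5 are pairwise coprime; by CRT there is a unique solution modulo M = 3 · 13 · 5 = 195.
Solve pairwise, accumulating the modulus:
  Start with x ≡ 1 (mod 3).
  Combine with x ≡ 12 (mod 13): since gcd(3, 13) = 1, we get a unique residue mod 39.
    Write x = 1 + 3·t and substitute into x ≡ 12 (mod 13): 3·t ≡ 12 − 1 = 11 (mod 13).
    The inverse of 3 mod 13 is 9 (since 3·9 = 27 = 2·13 + 1), so t ≡ 9·11 = 99 ≡ 8 (mod 13).
    Then x = 1 + 3·8 = 25, valid modulo lcm(3, 13) = 39: x ≡ 25 (mod 39).
  Combine with x ≡ 2 (mod 5): since gcd(39, 5) = 1, we get a unique residue mod 195.
    Write x = 25 + 39·t and substitute into x ≡ 2 (mod 5): 39·t ≡ 2 − 25 = -23 (mod 5).
    Reduce coefficients mod 5: 4·t ≡ 2 (mod 5).
    The inverse of 4 mod 5 is 4 (since 4·4 = 16 = 3·5 + 1), so t ≡ 4·2 = 8 ≡ 3 (mod 5).
    Then x = 25 + 39·3 = 142, valid modulo lcm(39, 5) = 195: x ≡ 142 (mod 195).
Verify: 142 mod 3 = 1 ✓, 142 mod 13 = 12 ✓, 142 mod 5 = 2 ✓.

x ≡ 142 (mod 195).


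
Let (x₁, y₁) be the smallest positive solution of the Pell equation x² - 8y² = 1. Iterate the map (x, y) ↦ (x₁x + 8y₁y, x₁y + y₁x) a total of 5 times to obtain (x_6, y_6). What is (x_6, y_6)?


Step 1: Find the fundamental solution (x₁, y₁) of x² - 8y² = 1.
  Expand √8 as a continued fraction. a₀ = ⌊√8⌋ = 2; iterate m_{k+1} = d_k·a_k − m_k, d_{k+1} = (8 − m_{k+1}²)/d_k, a_{k+1} = ⌊(a₀ + m_{k+1})/d_{k+1}⌋ (starting m₀ = 0, d₀ = 1), with convergents p_k = a_k·p_{k-1} + p_{k-2}, q_k = a_k·q_{k-1} + q_{k-2} (p₋₁ = 1, q₋₁ = 0):
  k = 0: a₀ = 2; p₀/q₀ = 2/1; p₀² − 8·q₀² = 4 − 8 = -4.
  k = 1: m = 2, d = 4, a = ⌊(2 + 2)/4⌋ = 1; p/q = (1·2 + 1)/(1·1 + 0) = 3/1; p² − 8·q² = 9 − 8 = 1.
  The first convergent with p² − 8·q² = 1 gives the fundamental solution (x₁, y₁) = (3, 1).
Step 2: Apply the recurrence (x_{n+1}, y_{n+1}) = (x₁x_n + 8y₁y_n, x₁y_n + y₁x_n) repeatedly.
  From (x_1, y_1) = (3, 1): x_2 = 3·3 + 8·1·1 = 17; y_2 = 3·1 + 1·3 = 6.
  From (x_2, y_2) = (17, 6): x_3 = 3·17 + 8·1·6 = 99; y_3 = 3·6 + 1·17 = 35.
  From (x_3, y_3) = (99, 35): x_4 = 3·99 + 8·1·35 = 577; y_4 = 3·35 + 1·99 = 204.
  From (x_4, y_4) = (577, 204): x_5 = 3·577 + 8·1·204 = 3363; y_5 = 3·204 + 1·577 = 1189.
  From (x_5, y_5) = (3363, 1189): x_6 = 3·3363 + 8·1·1189 = 19601; y_6 = 3·1189 + 1·3363 = 6930.
Step 3: Verify x_6² - 8·y_6² = 384199201 - 384199200 = 1 (should be 1). ✓

(x_1, y_1) = (3, 1); (x_6, y_6) = (19601, 6930).


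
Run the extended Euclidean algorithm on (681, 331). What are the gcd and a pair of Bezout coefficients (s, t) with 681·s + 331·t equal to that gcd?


Euclidean algorithm on (681, 331) — divide until remainder is 0:
  681 = 2 · 331 + 19
  331 = 17 · 19 + 8
  19 = 2 · 8 + 3
  8 = 2 · 3 + 2
  3 = 1 · 2 + 1
  2 = 2 · 1 + 0
gcd(681, 331) = 1.
Track Bezout coefficients alongside the remainders: start with r₀ = 681 = a·1 + b·0 (s = 1, t = 0) and r₁ = 331 = a·0 + b·1 (s = 0, t = 1); each new remainder r_{k+1} = r_{k-1} − q_k·r_k inherits s_{k+1} = s_{k-1} − q_k·s_k, t_{k+1} = t_{k-1} − q_k·t_k, so r_k = a·s_k + b·t_k at every step:
  q = 2: r = 19, s = 1 − 2·0 = 1, t = 0 − 2·1 = -2  (check: 681·1 + 331·(-2) = 19)
  q = 17: r = 8, s = 0 − 17·1 = -17, t = 1 − 17·(-2) = 35  (check: 681·(-17) + 331·35 = 8)
  q = 2: r = 3, s = 1 − 2·(-17) = 35, t = -2 − 2·35 = -72  (check: 681·35 + 331·(-72) = 3)
  q = 2: r = 2, s = -17 − 2·35 = -87, t = 35 − 2·(-72) = 179  (check: 681·(-87) + 331·179 = 2)
  q = 1: r = 1, s = 35 − 1·(-87) = 122, t = -72 − 1·179 = -251  (check: 681·122 + 331·(-251) = 1)
The row with r = 1 (the gcd) gives the Bezout coefficients s = 122, t = -251.
Result: 681 · (122) + 331 · (-251) = 1.

gcd(681, 331) = 1; s = 122, t = -251 (check: 681·122 + 331·(-251) = 1).


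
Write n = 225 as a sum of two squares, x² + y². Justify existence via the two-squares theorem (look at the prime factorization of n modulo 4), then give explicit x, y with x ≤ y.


Step 1: Factor n = 225 = 3^2 · 5^2.
Step 2: Check the mod-4 condition on each prime factor: 3 ≡ 3 (mod 4), exponent 2 (must be even); 5 ≡ 1 (mod 4), exponent 2.
All primes ≡ 3 (mod 4) appear to even exponent (or don't appear), so by the two-squares theorem n IS expressible as a sum of two squares.
Step 3: Build a representation. Group n = k² · m with k = 3 and m = 5 · 5 = 25 (a product of primes ≡ 1 (mod 4)); a representation of m scales to one of n via (k·x)² + (k·y)² = k²(x² + y²). Each prime p ≡ 1 (mod 4) is itself a sum of two squares; find a² by testing p − a² for a perfect square:
  5: 5 − 1² = 4 = 2² ⇒ 5 = 1² + 2².
  Combine using the Brahmagupta–Fibonacci identity (a² + b²)(c² + d²) = (ac − bd)² + (ad + bc)² = (ac + bd)² + (ad − bc)²:
  5 · 5 = 25: from (1² + 2²)(1² + 2²), take (1·1 − 2·2, 1·2 + 2·1) = (1 − 4, 2 + 2) = (-3, 4); dropping signs (only squares matter) gives (3, 4); check 3² + 4² = 9 + 16 = 25 ✓.
  Scale by k = 3: (3·3, 3·4) = (9, 12).
Step 4: Order so x ≤ y and verify: 9² + 12² = 81 + 144 = 225 = n. ✓

n = 225 = 9² + 12² (one valid representation with x ≤ y).


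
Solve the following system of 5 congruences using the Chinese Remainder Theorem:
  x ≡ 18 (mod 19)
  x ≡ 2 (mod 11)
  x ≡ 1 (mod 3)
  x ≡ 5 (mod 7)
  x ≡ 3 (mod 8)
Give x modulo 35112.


Product of moduli M = 19 · 11 · 3 · 7 · 8 = 35112.
Merge one congruence at a time:
  Start: x ≡ 18 (mod 19).
  Combine with x ≡ 2 (mod 11); new modulus lcm = 209.
    Write x = 18 + 19·t and substitute into x ≡ 2 (mod 11): 19·t ≡ 2 − 18 = -16 (mod 11).
    Reduce coefficients mod 11: 8·t ≡ 6 (mod 11).
    The inverse of 8 mod 11 is 7 (since 8·7 = 56 = 5·11 + 1), so t ≡ 7·6 = 42 ≡ 9 (mod 11).
    Then x = 18 + 19·9 = 189, valid modulo lcm(19, 11) = 209: x ≡ 189 (mod 209).
  Combine with x ≡ 1 (mod 3); new modulus lcm = 627.
    Write x = 189 + 209·t and substitute into x ≡ 1 (mod 3): 209·t ≡ 1 − 189 = -188 (mod 3).
    Reduce coefficients mod 3: 2·t ≡ 1 (mod 3).
    The inverse of 2 mod 3 is 2 (since 2·2 = 4 = 1·3 + 1), so t ≡ 2·1 = 2 ≡ 2 (mod 3).
    Then x = 189 + 209·2 = 607, valid modulo lcm(209, 3) = 627: x ≡ 607 (mod 627).
  Combine with x ≡ 5 (mod 7); new modulus lcm = 4389.
    Write x = 607 + 627·t and substitute into x ≡ 5 (mod 7): 627·t ≡ 5 − 607 = -602 (mod 7).
    Reduce coefficients mod 7: 4·t ≡ 0 (mod 7).
    The inverse of 4 mod 7 is 2 (since 4·2 = 8 = 1·7 + 1), so t ≡ 2·0 = 0 ≡ 0 (mod 7).
    Then x = 607 + 627·0 = 607, valid modulo lcm(627, 7) = 4389: x ≡ 607 (mod 4389).
  Combine with x ≡ 3 (mod 8); new modulus lcm = 35112.
    Write x = 607 + 4389·t and substitute into x ≡ 3 (mod 8): 4389·t ≡ 3 − 607 = -604 (mod 8).
    Reduce coefficients mod 8: 5·t ≡ 4 (mod 8).
    The inverse of 5 mod 8 is 5 (since 5·5 = 25 = 3·8 + 1), so t ≡ 5·4 = 20 ≡ 4 (mod 8).
    Then x = 607 + 4389·4 = 18163, valid modulo lcm(4389, 8) = 35112: x ≡ 18163 (mod 35112).
Verify against each original: 18163 mod 19 = 18, 18163 mod 11 = 2, 18163 mod 3 = 1, 18163 mod 7 = 5, 18163 mod 8 = 3.

x ≡ 18163 (mod 35112).


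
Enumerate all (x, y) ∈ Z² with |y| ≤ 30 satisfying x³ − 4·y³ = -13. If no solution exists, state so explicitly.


The equation is x³ - 4y³ = -13. For fixed y, x³ = 4·y³ − 13, so a solution requires the RHS to be a perfect cube.
Strategy: iterate y from -30 to 30, compute RHS = 4·y³ − 13, and check whether it is a (positive or negative) perfect cube.
Check small values of y:
  y = 0: RHS = -13 is not a perfect cube.
  y = 1: RHS = -9 is not a perfect cube.
  y = -1: RHS = -17 is not a perfect cube.
  y = 2: RHS = 19 is not a perfect cube.
  y = -2: RHS = -45 is not a perfect cube.
  y = 3: RHS = 95 is not a perfect cube.
  y = -3: RHS = -121 is not a perfect cube.
Continuing the search up to |y| = 30 finds no solutions either.
No (x, y) in the scanned range satisfies the equation.

No integer solutions with |y| ≤ 30.


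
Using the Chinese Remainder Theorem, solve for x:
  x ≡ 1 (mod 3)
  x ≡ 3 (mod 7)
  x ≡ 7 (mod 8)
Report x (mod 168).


Moduli 3, 7, 8 are pairwise coprime; by CRT there is a unique solution modulo M = 3 · 7 · 8 = 168.
Solve pairwise, accumulating the modulus:
  Start with x ≡ 1 (mod 3).
  Combine with x ≡ 3 (mod 7): since gcd(3, 7) = 1, we get a unique residue mod 21.
    Write x = 1 + 3·t and substitute into x ≡ 3 (mod 7): 3·t ≡ 3 − 1 = 2 (mod 7).
    The inverse of 3 mod 7 is 5 (since 3·5 = 15 = 2·7 + 1), so t ≡ 5·2 = 10 ≡ 3 (mod 7).
    Then x = 1 + 3·3 = 10, valid modulo lcm(3, 7) = 21: x ≡ 10 (mod 21).
  Combine with x ≡ 7 (mod 8): since gcd(21, 8) = 1, we get a unique residue mod 168.
    Write x = 10 + 21·t and substitute into x ≡ 7 (mod 8): 21·t ≡ 7 − 10 = -3 (mod 8).
    Reduce coefficients mod 8: 5·t ≡ 5 (mod 8).
    The inverse of 5 mod 8 is 5 (since 5·5 = 25 = 3·8 + 1), so t ≡ 5·5 = 25 ≡ 1 (mod 8).
    Then x = 10 + 21·1 = 31, valid modulo lcm(21, 8) = 168: x ≡ 31 (mod 168).
Verify: 31 mod 3 = 1 ✓, 31 mod 7 = 3 ✓, 31 mod 8 = 7 ✓.

x ≡ 31 (mod 168).


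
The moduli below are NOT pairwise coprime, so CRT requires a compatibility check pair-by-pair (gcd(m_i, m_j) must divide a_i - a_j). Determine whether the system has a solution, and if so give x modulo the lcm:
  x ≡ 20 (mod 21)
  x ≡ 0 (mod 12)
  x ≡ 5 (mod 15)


Moduli 21, 12, 15 are not pairwise coprime, so CRT works modulo lcm(m_i) when all pairwise compatibility conditions hold.
Pairwise compatibility: gcd(m_i, m_j) must divide a_i - a_j for every pair.
Merge one congruence at a time:
  Start: x ≡ 20 (mod 21).
  Combine with x ≡ 0 (mod 12): gcd(21, 12) = 3, and 0 - 20 = -20 is NOT divisible by 3.
    ⇒ system is inconsistent (no integer solution).

No solution (the system is inconsistent).


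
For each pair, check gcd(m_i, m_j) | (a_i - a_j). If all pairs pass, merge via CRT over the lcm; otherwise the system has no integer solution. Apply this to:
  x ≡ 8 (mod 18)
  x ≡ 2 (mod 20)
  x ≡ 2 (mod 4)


Moduli 18, 20, 4 are not pairwise coprime, so CRT works modulo lcm(m_i) when all pairwise compatibility conditions hold.
Pairwise compatibility: gcd(m_i, m_j) must divide a_i - a_j for every pair.
Merge one congruence at a time:
  Start: x ≡ 8 (mod 18).
  Combine with x ≡ 2 (mod 20): gcd(18, 20) = 2; 2 - 8 = -6, which IS divisible by 2, so compatible.
    Write x = 8 + 18·t and substitute into x ≡ 2 (mod 20): 18·t ≡ 2 − 8 = -6 (mod 20).
    Divide the congruence (and modulus) by g = 2: 9·t ≡ -3 (mod 10).
    Reduce coefficients mod 10: 9·t ≡ 7 (mod 10).
    The inverse of 9 mod 10 is 9 (since 9·9 = 81 = 8·10 + 1), so t ≡ 9·7 = 63 ≡ 3 (mod 10).
    Then x = 8 + 18·3 = 62, valid modulo lcm(18, 20) = 180: x ≡ 62 (mod 180).
  Combine with x ≡ 2 (mod 4): gcd(180, 4) = 4; 2 - 62 = -60, which IS divisible by 4, so compatible.
    Write x = 62 + 180·t and substitute into x ≡ 2 (mod 4): 180·t ≡ 2 − 62 = -60 (mod 4).
    Divide the congruence (and modulus) by g = 4: 45·t ≡ -15 (mod 1).
    Modulo 1 every t works; take t = 0.
    Then x = 62 + 180·0 = 62, valid modulo lcm(180, 4) = 180: x ≡ 62 (mod 180).
Verify: 62 mod 18 = 8, 62 mod 20 = 2, 62 mod 4 = 2.

x ≡ 62 (mod 180).


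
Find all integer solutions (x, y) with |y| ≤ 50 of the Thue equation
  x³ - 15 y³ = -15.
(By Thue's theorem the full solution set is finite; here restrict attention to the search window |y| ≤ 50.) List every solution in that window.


The equation is x³ - 15y³ = -15. For fixed y, x³ = 15·y³ − 15, so a solution requires the RHS to be a perfect cube.
Strategy: iterate y from -50 to 50, compute RHS = 15·y³ − 15, and check whether it is a (positive or negative) perfect cube.
Check small values of y:
  y = 0: RHS = -15 is not a perfect cube.
  y = 1: RHS = 0 = (0)³ ⇒ x = 0 works.
  y = -1: RHS = -30 is not a perfect cube.
  y = 2: RHS = 105 is not a perfect cube.
  y = -2: RHS = -135 is not a perfect cube.
  y = 3: RHS = 390 is not a perfect cube.
  y = -3: RHS = -420 is not a perfect cube.
Continuing the search up to |y| = 50 finds no further solutions beyond those listed.
Collected solutions: (0, 1).

Solutions (with |y| ≤ 50): (0, 1).


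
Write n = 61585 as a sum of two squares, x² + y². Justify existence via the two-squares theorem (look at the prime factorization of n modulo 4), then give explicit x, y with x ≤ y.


Step 1: Factor n = 61585 = 5 · 109 · 113.
Step 2: Check the mod-4 condition on each prime factor: 5 ≡ 1 (mod 4), exponent 1; 109 ≡ 1 (mod 4), exponent 1; 113 ≡ 1 (mod 4), exponent 1.
All primes ≡ 3 (mod 4) appear to even exponent (or don't appear), so by the two-squares theorem n IS expressible as a sum of two squares.
Step 3: Build a representation. Here n = 5 · 109 · 113 is a product of primes ≡ 1 (mod 4). Each prime p ≡ 1 (mod 4) is itself a sum of two squares; find a² by testing p − a² for a perfect square:
  5: 5 − 1² = 4 = 2² ⇒ 5 = 1² + 2².
  109: 109 − 1² = 108, 109 − 2² = 105, 109 − 3² = 100 = 10² ⇒ 109 = 3² + 10².
  113: 113 − 1² = 112, 113 − 2² = 109, 113 − 3² = 104, 113 − 4² = 97, 113 − 5² = 88, 113 − 6² = 77, 113 − 7² = 64 = 8² ⇒ 113 = 7² + 8².
  Combine using the Brahmagupta–Fibonacci identity (a² + b²)(c² + d²) = (ac − bd)² + (ad + bc)² = (ac + bd)² + (ad − bc)²:
  5 · 109 = 545: from (1² + 2²)(3² + 10²), take (1·3 − 2·10, 1·10 + 2·3) = (3 − 20, 10 + 6) = (-17, 16); dropping signs (only squares matter) gives (17, 16); check 17² + 16² = 289 + 256 = 545 ✓.
  545 · 113 = 61585: from (17² + 16²)(7² + 8²), take (17·7 − 16·8, 17·8 + 16·7) = (119 − 128, 136 + 112) = (-9, 248); dropping signs (only squares matter) gives (9, 248); check 9² + 248² = 81 + 61504 = 61585 ✓.
Step 4: Order so x ≤ y and verify: 9² + 248² = 81 + 61504 = 61585 = n. ✓

n = 61585 = 9² + 248² (one valid representation with x ≤ y).


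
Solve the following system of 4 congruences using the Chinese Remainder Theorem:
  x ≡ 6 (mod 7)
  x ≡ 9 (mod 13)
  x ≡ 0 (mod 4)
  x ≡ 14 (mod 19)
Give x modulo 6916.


Product of moduli M = 7 · 13 · 4 · 19 = 6916.
Merge one congruence at a time:
  Start: x ≡ 6 (mod 7).
  Combine with x ≡ 9 (mod 13); new modulus lcm = 91.
    Write x = 6 + 7·t and substitute into x ≡ 9 (mod 13): 7·t ≡ 9 − 6 = 3 (mod 13).
    The inverse of 7 mod 13 is 2 (since 7·2 = 14 = 1·13 + 1), so t ≡ 2·3 = 6 ≡ 6 (mod 13).
    Then x = 6 + 7·6 = 48, valid modulo lcm(7, 13) = 91: x ≡ 48 (mod 91).
  Combine with x ≡ 0 (mod 4); new modulus lcm = 364.
    Write x = 48 + 91·t and substitute into x ≡ 0 (mod 4): 91·t ≡ 0 − 48 = -48 (mod 4).
    Reduce coefficients mod 4: 3·t ≡ 0 (mod 4).
    The inverse of 3 mod 4 is 3 (since 3·3 = 9 = 2·4 + 1), so t ≡ 3·0 = 0 ≡ 0 (mod 4).
    Then x = 48 + 91·0 = 48, valid modulo lcm(91, 4) = 364: x ≡ 48 (mod 364).
  Combine with x ≡ 14 (mod 19); new modulus lcm = 6916.
    Write x = 48 + 364·t and substitute into x ≡ 14 (mod 19): 364·t ≡ 14 − 48 = -34 (mod 19).
    Reduce coefficients mod 19: 3·t ≡ 4 (mod 19).
    The inverse of 3 mod 19 is 13 (since 3·13 = 39 = 2·19 + 1), so t ≡ 13·4 = 52 ≡ 14 (mod 19).
    Then x = 48 + 364·14 = 5144, valid modulo lcm(364, 19) = 6916: x ≡ 5144 (mod 6916).
Verify against each original: 5144 mod 7 = 6, 5144 mod 13 = 9, 5144 mod 4 = 0, 5144 mod 19 = 14.

x ≡ 5144 (mod 6916).


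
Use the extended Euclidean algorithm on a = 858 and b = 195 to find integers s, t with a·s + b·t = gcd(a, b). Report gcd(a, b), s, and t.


Euclidean algorithm on (858, 195) — divide until remainder is 0:
  858 = 4 · 195 + 78
  195 = 2 · 78 + 39
  78 = 2 · 39 + 0
gcd(858, 195) = 39.
Track Bezout coefficients alongside the remainders: start with r₀ = 858 = a·1 + b·0 (s = 1, t = 0) and r₁ = 195 = a·0 + b·1 (s = 0, t = 1); each new remainder r_{k+1} = r_{k-1} − q_k·r_k inherits s_{k+1} = s_{k-1} − q_k·s_k, t_{k+1} = t_{k-1} − q_k·t_k, so r_k = a·s_k + b·t_k at every step:
  q = 4: r = 78, s = 1 − 4·0 = 1, t = 0 − 4·1 = -4  (check: 858·1 + 195·(-4) = 78)
  q = 2: r = 39, s = 0 − 2·1 = -2, t = 1 − 2·(-4) = 9  (check: 858·(-2) + 195·9 = 39)
The row with r = 39 (the gcd) gives the Bezout coefficients s = -2, t = 9.
Result: 858 · (-2) + 195 · (9) = 39.

gcd(858, 195) = 39; s = -2, t = 9 (check: 858·(-2) + 195·9 = 39).


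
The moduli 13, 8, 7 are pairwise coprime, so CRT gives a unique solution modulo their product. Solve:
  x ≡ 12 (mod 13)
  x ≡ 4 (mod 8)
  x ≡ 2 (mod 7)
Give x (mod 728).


Moduli 13, 8, 7 are pairwise coprime; by CRT there is a unique solution modulo M = 13 · 8 · 7 = 728.
Solve pairwise, accumulating the modulus:
  Start with x ≡ 12 (mod 13).
  Combine with x ≡ 4 (mod 8): since gcd(13, 8) = 1, we get a unique residue mod 104.
    Write x = 12 + 13·t and substitute into x ≡ 4 (mod 8): 13·t ≡ 4 − 12 = -8 (mod 8).
    Reduce coefficients mod 8: 5·t ≡ 0 (mod 8).
    The inverse of 5 mod 8 is 5 (since 5·5 = 25 = 3·8 + 1), so t ≡ 5·0 = 0 ≡ 0 (mod 8).
    Then x = 12 + 13·0 = 12, valid modulo lcm(13, 8) = 104: x ≡ 12 (mod 104).
  Combine with x ≡ 2 (mod 7): since gcd(104, 7) = 1, we get a unique residue mod 728.
    Write x = 12 + 104·t and substitute into x ≡ 2 (mod 7): 104·t ≡ 2 − 12 = -10 (mod 7).
    Reduce coefficients mod 7: 6·t ≡ 4 (mod 7).
    The inverse of 6 mod 7 is 6 (since 6·6 = 36 = 5·7 + 1), so t ≡ 6·4 = 24 ≡ 3 (mod 7).
    Then x = 12 + 104·3 = 324, valid modulo lcm(104, 7) = 728: x ≡ 324 (mod 728).
Verify: 324 mod 13 = 12 ✓, 324 mod 8 = 4 ✓, 324 mod 7 = 2 ✓.

x ≡ 324 (mod 728).


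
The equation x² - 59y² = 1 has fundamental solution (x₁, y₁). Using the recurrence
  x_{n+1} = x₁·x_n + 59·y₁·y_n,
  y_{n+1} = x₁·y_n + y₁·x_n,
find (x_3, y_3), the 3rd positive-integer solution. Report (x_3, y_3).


Step 1: Find the fundamental solution (x₁, y₁) of x² - 59y² = 1.
  Expand √59 as a continued fraction. a₀ = ⌊√59⌋ = 7; iterate m_{k+1} = d_k·a_k − m_k, d_{k+1} = (59 − m_{k+1}²)/d_k, a_{k+1} = ⌊(a₀ + m_{k+1})/d_{k+1}⌋ (starting m₀ = 0, d₀ = 1), with convergents p_k = a_k·p_{k-1} + p_{k-2}, q_k = a_k·q_{k-1} + q_{k-2} (p₋₁ = 1, q₋₁ = 0):
  k = 0: a₀ = 7; p₀/q₀ = 7/1; p₀² − 59·q₀² = 49 − 59 = -10.
  k = 1: m = 7, d = 10, a = ⌊(7 + 7)/10⌋ = 1; p/q = (1·7 + 1)/(1·1 + 0) = 8/1; p² − 59·q² = 64 − 59 = 5.
  k = 2: m = 3, d = 5, a = ⌊(7 + 3)/5⌋ = 2; p/q = (2·8 + 7)/(2·1 + 1) = 23/3; p² − 59·q² = 529 − 531 = -2.
  k = 3: m = 7, d = 2, a = ⌊(7 + 7)/2⌋ = 7; p/q = (7·23 + 8)/(7·3 + 1) = 169/22; p² − 59·q² = 28561 − 28556 = 5.
  k = 4: m = 7, d = 5, a = ⌊(7 + 7)/5⌋ = 2; p/q = (2·169 + 23)/(2·22 + 3) = 361/47; p² − 59·q² = 130321 − 130331 = -10.
  k = 5: m = 3, d = 10, a = ⌊(7 + 3)/10⌋ = 1; p/q = (1·361 + 169)/(1·47 + 22) = 530/69; p² − 59·q² = 280900 − 280899 = 1.
  The first convergent with p² − 59·q² = 1 gives the fundamental solution (x₁, y₁) = (530, 69).
Step 2: Apply the recurrence (x_{n+1}, y_{n+1}) = (x₁x_n + 59y₁y_n, x₁y_n + y₁x_n) repeatedly.
  From (x_1, y_1) = (530, 69): x_2 = 530·530 + 59·69·69 = 561799; y_2 = 530·69 + 69·530 = 73140.
  From (x_2, y_2) = (561799, 73140): x_3 = 530·561799 + 59·69·73140 = 595506410; y_3 = 530·73140 + 69·561799 = 77528331.
Step 3: Verify x_3² - 59·y_3² = 354627884351088100 - 354627884351088099 = 1 (should be 1). ✓

(x_1, y_1) = (530, 69); (x_3, y_3) = (595506410, 77528331).


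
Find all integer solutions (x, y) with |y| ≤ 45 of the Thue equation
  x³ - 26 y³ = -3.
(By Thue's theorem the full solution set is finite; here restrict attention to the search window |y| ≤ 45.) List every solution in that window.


The equation is x³ - 26y³ = -3. For fixed y, x³ = 26·y³ − 3, so a solution requires the RHS to be a perfect cube.
Strategy: iterate y from -45 to 45, compute RHS = 26·y³ − 3, and check whether it is a (positive or negative) perfect cube.
Check small values of y:
  y = 0: RHS = -3 is not a perfect cube.
  y = 1: RHS = 23 is not a perfect cube.
  y = -1: RHS = -29 is not a perfect cube.
  y = 2: RHS = 205 is not a perfect cube.
  y = -2: RHS = -211 is not a perfect cube.
  y = 3: RHS = 699 is not a perfect cube.
  y = -3: RHS = -705 is not a perfect cube.
Continuing the search up to |y| = 45 finds no solutions either.
No (x, y) in the scanned range satisfies the equation.

No integer solutions with |y| ≤ 45.
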